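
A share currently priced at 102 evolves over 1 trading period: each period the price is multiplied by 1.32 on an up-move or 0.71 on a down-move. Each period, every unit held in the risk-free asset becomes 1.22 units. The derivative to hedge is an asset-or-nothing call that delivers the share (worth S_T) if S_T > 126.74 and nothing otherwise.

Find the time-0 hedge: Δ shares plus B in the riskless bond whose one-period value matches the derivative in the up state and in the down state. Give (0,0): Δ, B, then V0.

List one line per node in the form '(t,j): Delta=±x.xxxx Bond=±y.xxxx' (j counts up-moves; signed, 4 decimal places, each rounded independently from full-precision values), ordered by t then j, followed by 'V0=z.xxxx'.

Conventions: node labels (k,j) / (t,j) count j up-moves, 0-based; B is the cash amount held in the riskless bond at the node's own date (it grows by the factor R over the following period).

(0,0): Delta=2.1639 Bond=-128.4526
V0=92.2687

Arbitrage-free pricing uses the up-move probability p* = (R−d)/(u−d) = 0.8361, discounting each step at R = 1.22.
At maturity the claim pays: V(1,0)=0.0000, V(1,1)=134.6400
  t=0,j=0: stock 102.0000 → up 134.6400 (V=134.6400), down 72.4200 (V=0.0000). Price 92.2687; hedge Δ=2.1639, bond B=-128.4526.
Verification: the root portfolio costs Δ(0,0)·S0 + B(0,0) = 92.2687, matching V0.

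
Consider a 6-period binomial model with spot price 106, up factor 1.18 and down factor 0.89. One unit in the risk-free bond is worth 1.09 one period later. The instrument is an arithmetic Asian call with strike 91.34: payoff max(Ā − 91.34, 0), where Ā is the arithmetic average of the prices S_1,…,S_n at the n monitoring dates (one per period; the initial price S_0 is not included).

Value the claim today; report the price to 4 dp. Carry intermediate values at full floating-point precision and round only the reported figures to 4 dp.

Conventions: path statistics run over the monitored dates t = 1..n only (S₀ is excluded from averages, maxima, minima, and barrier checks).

No-arbitrage gives p* = (R−d)/(u−d) = 0.6897: enumerate every path, weight its payoff by its p*-probability, and discount by R^6.
Enumerate all 2^6 = 64 price paths (U = up ×1.18, D = down ×0.89); each path with k up-moves has probability p*^k·(1−p*)^(6−k).
DDDDDD: Ā=71.9012, payoff=0.0000, prob=0.000893
UDDDDD: Ā=95.3297, payoff=3.9897, prob=0.001985
DUDDDD: Ā=90.2063, payoff=0.0000, prob=0.001985
UUDDDD: Ā=119.5994, payoff=28.2594, prob=0.004412
DDUDDD: Ā=85.6466, payoff=0.0000, prob=0.001985
UDUDDD: Ā=113.5539, payoff=22.2139, prob=0.004412
DUUDDD: Ā=108.4305, payoff=17.0905, prob=0.004412
UUUDDD: Ā=143.7618, payoff=52.4218, prob=0.009805
DDDUDD: Ā=81.5884, payoff=0.0000, prob=0.001985
UDDUDD: Ā=108.1734, payoff=16.8334, prob=0.004412
DUDUDD: Ā=103.0500, payoff=11.7100, prob=0.004412
UUDUDD: Ā=136.6281, payoff=45.2881, prob=0.009805
DDUUDD: Ā=98.4903, payoff=7.1503, prob=0.004412
UDUUDD: Ā=130.5826, payoff=39.2426, prob=0.009805
DUUUDD: Ā=125.4592, payoff=34.1192, prob=0.009805
UUUUDD: Ā=166.3392, payoff=74.9992, prob=0.021788
DDDDUD: Ā=77.9766, payoff=0.0000, prob=0.001985
UDDDUD: Ā=103.3847, payoff=12.0447, prob=0.004412
DUDDUD: Ā=98.2614, payoff=6.9214, prob=0.004412
UUDDUD: Ā=130.2791, payoff=38.9391, prob=0.009805
DDUDUD: Ā=93.7016, payoff=2.3616, prob=0.004412
UDUDUD: Ā=124.2336, payoff=32.8936, prob=0.009805
DUUDUD: Ā=119.1102, payoff=27.7702, prob=0.009805
UUUDUD: Ā=157.9214, payoff=66.5814, prob=0.021788
DDDUUD: Ā=89.6434, payoff=0.0000, prob=0.004412
UDDUUD: Ā=118.8530, payoff=27.5130, prob=0.009805
DUDUUD: Ā=113.7297, payoff=22.3897, prob=0.009805
UUDUUD: Ā=150.7877, payoff=59.4477, prob=0.021788
DDUUUD: Ā=109.1699, payoff=17.8299, prob=0.009805
UDUUUD: Ā=144.7422, payoff=53.4022, prob=0.021788
DUUUUD: Ā=139.6188, payoff=48.2788, prob=0.021788
UUUUUD: Ā=185.1126, payoff=93.7726, prob=0.048418
DDDDDU: Ā=74.7621, payoff=0.0000, prob=0.001985
UDDDDU: Ā=99.1228, payoff=7.7828, prob=0.004412
DUDDDU: Ā=93.9994, payoff=2.6594, prob=0.004412
UUDDDU: Ā=124.6285, payoff=33.2885, prob=0.009805
DDUDDU: Ā=89.4397, payoff=0.0000, prob=0.004412
UDUDDU: Ā=118.5829, payoff=27.2429, prob=0.009805
DUUDDU: Ā=113.4596, payoff=22.1196, prob=0.009805
UUUDDU: Ā=150.4296, payoff=59.0896, prob=0.021788
DDDUDU: Ā=85.3815, payoff=0.0000, prob=0.004412
UDDUDU: Ā=113.2024, payoff=21.8624, prob=0.009805
DUDUDU: Ā=108.0791, payoff=16.7391, prob=0.009805
UUDUDU: Ā=143.2959, payoff=51.9559, prob=0.021788
DDUUDU: Ā=103.5193, payoff=12.1793, prob=0.009805
UDUUDU: Ā=137.2503, payoff=45.9103, prob=0.021788
DUUUDU: Ā=132.1270, payoff=40.7870, prob=0.021788
UUUUDU: Ā=175.1796, payoff=83.8396, prob=0.048418
DDDDUU: Ā=81.7697, payoff=0.0000, prob=0.004412
UDDDUU: Ā=108.4137, payoff=17.0737, prob=0.009805
DUDDUU: Ā=103.2904, payoff=11.9504, prob=0.009805
UUDDUU: Ā=136.9468, payoff=45.6068, prob=0.021788
DDUDUU: Ā=98.7306, payoff=7.3906, prob=0.009805
UDUDUU: Ā=130.9013, payoff=39.5613, prob=0.021788
DUUDUU: Ā=125.7780, payoff=34.4380, prob=0.021788
UUUDUU: Ā=166.7618, payoff=75.4218, prob=0.048418
DDDUUU: Ā=94.6724, payoff=3.3324, prob=0.009805
UDDUUU: Ā=125.5208, payoff=34.1808, prob=0.021788
DUDUUU: Ā=120.3974, payoff=29.0574, prob=0.021788
UUDUUU: Ā=159.6281, payoff=68.2881, prob=0.048418
DDUUUU: Ā=115.8377, payoff=24.4977, prob=0.021788
UDUUUU: Ā=153.5825, payoff=62.2425, prob=0.048418
DUUUUU: Ā=148.4592, payoff=57.1192, prob=0.048418
UUUUUU: Ā=196.8335, payoff=105.4935, prob=0.107595
Price = Σ prob·payoff / R^6 = 53.728460 / 1.677100 = 32.0365

price = 32.0365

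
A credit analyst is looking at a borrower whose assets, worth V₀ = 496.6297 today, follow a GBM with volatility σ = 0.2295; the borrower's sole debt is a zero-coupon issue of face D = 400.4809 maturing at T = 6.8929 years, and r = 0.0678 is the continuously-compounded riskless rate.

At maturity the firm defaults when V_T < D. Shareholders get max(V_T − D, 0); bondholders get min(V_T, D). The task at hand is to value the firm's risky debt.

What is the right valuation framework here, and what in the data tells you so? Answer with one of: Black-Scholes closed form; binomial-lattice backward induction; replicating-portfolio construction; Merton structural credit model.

Key observation: the asked-for credit quantity lives on the firm's capital structure — asset value, asset volatility, debt face 400.4809 — which is the structural model's domain.

framework: Merton structural credit model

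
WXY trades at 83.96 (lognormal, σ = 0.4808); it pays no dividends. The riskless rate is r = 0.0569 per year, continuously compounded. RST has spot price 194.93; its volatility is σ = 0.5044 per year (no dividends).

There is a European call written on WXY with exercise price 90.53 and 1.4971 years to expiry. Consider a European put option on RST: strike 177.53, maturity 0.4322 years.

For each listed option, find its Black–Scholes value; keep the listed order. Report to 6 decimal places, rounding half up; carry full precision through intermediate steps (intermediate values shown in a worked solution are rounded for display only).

price(WXY call K=90.53) = 19.743041
price(RST put K=177.53) = 14.888765

[WXY call K=90.53]
σ√T = 0.4808·√1.4971 = 0.588288
d₁ = (ln(S/K) + (r+σ²/2)T) / (σ√T) = (ln(83.96/90.53) + (0.0569+0.4808²/2)·1.4971) / 0.588288 = (-0.075341 + 0.258226) / 0.588288 = 0.310878
d₂ = d₁ − σ√T = 0.310878 − 0.588288 = -0.277410
e^{−rT} = 0.918342
N(d₁) = 0.622053,  N(d₂) = 0.390733
price = S·N(d₁) − K·e^{−rT}·N(d₂) = 52.227582 − 32.484541 = 19.743041
[RST put K=177.53]
σ√T = 0.5044·√0.4322 = 0.331602
d₁ = (ln(S/K) + (r+σ²/2)T) / (σ√T) = (ln(194.93/177.53) + (0.0569+0.5044²/2)·0.4322) / 0.331602 = (0.093501 + 0.079572) / 0.331602 = 0.521930
d₂ = d₁ − σ√T = 0.521930 − 0.331602 = 0.190328
e^{−rT} = 0.975708
N(−d₁) = 0.300860,  N(−d₂) = 0.424526
price = K·e^{−rT}·N(−d₂) − S·N(−d₁) = 73.535323 − 58.646558 = 14.888765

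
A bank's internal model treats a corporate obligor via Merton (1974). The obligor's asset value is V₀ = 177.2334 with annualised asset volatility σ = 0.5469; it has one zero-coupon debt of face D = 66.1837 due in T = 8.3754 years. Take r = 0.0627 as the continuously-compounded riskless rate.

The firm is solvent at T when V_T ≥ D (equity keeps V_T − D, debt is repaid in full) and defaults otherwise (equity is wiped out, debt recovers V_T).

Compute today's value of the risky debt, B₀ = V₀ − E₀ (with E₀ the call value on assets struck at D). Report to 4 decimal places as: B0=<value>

B0=29.2724

Equity is a call on the firm's assets struck at D = 66.1837:
d₁ = [ln(V₀/D) + (r + σ²/2)T] / (σ√T)
   = [ln(177.2334/66.1837) + (0.0627 + 0.5·0.5469²)·8.3754] / (0.5469·√8.3754)
   = [0.985033 + 1.777677] / 1.582744 = 1.745519
d₂ = d₁ − σ√T = 1.745519 − 1.582744 = 0.162775
N(d₁) = 0.959553,  N(d₂) = 0.564652,  e^(−rT) = 0.591474
E₀ = V₀·N(d₁) − D·e^(−rT)·N(d₂)
   = 177.2334·0.959553 − 66.1837·0.591474·0.564652 = 147.960952
B₀ = V₀ − E₀ = 177.2334 − 147.960952 = 29.272448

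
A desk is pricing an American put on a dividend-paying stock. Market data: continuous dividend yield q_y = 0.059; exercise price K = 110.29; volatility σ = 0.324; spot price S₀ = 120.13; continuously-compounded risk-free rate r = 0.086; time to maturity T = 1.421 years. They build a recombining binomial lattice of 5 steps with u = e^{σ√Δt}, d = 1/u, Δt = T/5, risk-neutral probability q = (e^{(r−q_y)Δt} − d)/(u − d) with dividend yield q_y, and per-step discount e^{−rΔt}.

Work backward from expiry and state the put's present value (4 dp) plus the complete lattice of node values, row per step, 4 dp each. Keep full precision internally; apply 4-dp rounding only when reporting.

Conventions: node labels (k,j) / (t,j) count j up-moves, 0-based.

price = 11.3271
tree:
11.3271
17.6718 5.0141
26.7168 8.7508 1.2105
38.7399 15.0251 2.3813 0.0000
50.0900 25.2499 4.6848 0.0000 0.0000
59.6397 38.7399 9.2164 0.0000 0.0000 0.0000

Δt=0.28420, u=1.18854, d=0.84137, q=0.47911, disc=e^(-rΔt)=0.97586
k=5 terminal: V=max(K-S,0) → 59.6397 38.7399 9.2164 0.0000 0.0000 0.0000
k=4: j=0 S=60.2000 intr=50.0900 cont=48.4281 V=50.0900[EX]; j=1 S=85.0401 intr=25.2499 cont=24.0010 V=25.2499[EX]; j=2 S=120.1300 intr=0.0000 cont=4.6848 V=4.6848[hold]; j=3 S=169.6989 intr=0.0000 cont=0.0000 V=0.0000[hold]; j=4 S=239.7214 intr=0.0000 cont=0.0000 V=0.0000[hold]
k=3: j=0 S=71.5501 intr=38.7399 cont=37.2667 V=38.7399[EX]; j=1 S=101.0736 intr=9.2164 cont=15.0251 V=15.0251[hold]; j=2 S=142.7793 intr=0.0000 cont=2.3813 V=2.3813[hold]; j=3 S=201.6940 intr=0.0000 cont=0.0000 V=0.0000[hold]
k=2: j=0 S=85.0401 intr=25.2499 cont=26.7168 V=26.7168[hold]; j=1 S=120.1300 intr=0.0000 cont=8.7508 V=8.7508[hold]; j=2 S=169.6989 intr=0.0000 cont=1.2105 V=1.2105[hold]
k=1: j=0 S=101.0736 intr=9.2164 cont=17.6718 V=17.6718[hold]; j=1 S=142.7793 intr=0.0000 cont=5.0141 V=5.0141[hold]
k=0: j=0 S=120.1300 intr=0.0000 cont=11.3271 V=11.3271[hold]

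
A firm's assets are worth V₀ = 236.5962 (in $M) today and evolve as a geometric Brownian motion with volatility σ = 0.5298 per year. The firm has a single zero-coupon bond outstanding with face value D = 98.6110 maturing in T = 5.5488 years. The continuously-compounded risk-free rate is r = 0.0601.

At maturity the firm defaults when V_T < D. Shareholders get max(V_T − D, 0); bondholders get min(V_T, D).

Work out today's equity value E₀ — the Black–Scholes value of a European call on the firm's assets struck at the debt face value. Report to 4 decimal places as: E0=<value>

E0=178.5882

Work the structural quantities from V₀ = 236.5962 against face 98.6110:
d₁ = [ln(V₀/D) + (r + σ²/2)T] / (σ√T)
   = [ln(236.5962/98.6110) + (0.0601 + 0.5·0.5298²)·5.5488] / (0.5298·√5.5488)
   = [0.875172 + 1.112224] / 1.247991 = 1.592476
d₂ = d₁ − σ√T = 1.592476 − 1.247991 = 0.344485
N(d₁) = 0.944361,  N(d₂) = 0.634759,  e^(−rT) = 0.716424
E₀ = V₀·N(d₁) − D·e^(−rT)·N(d₂)
   = 236.5962·0.944361 − 98.6110·0.716424·0.634759 = 178.588225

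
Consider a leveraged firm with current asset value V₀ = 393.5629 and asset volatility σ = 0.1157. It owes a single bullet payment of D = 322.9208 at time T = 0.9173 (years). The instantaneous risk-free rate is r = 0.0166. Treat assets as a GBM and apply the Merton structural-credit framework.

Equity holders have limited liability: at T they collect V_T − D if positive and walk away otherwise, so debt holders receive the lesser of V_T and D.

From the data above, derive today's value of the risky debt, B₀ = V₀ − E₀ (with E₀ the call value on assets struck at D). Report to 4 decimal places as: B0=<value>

B0=317.6329

With assets at 393.5629 and a single debt payment of 322.9208 at 0.9173 years:
d₁ = [ln(V₀/D) + (r + σ²/2)T] / (σ√T)
   = [ln(393.5629/322.9208) + (0.0166 + 0.5·0.1157²)·0.9173] / (0.1157·√0.9173)
   = [0.197834 + 0.021367] / 0.110813 = 1.978121
d₂ = d₁ − σ√T = 1.978121 − 0.110813 = 1.867309
N(d₁) = 0.976042,  N(d₂) = 0.969071,  e^(−rT) = 0.984888
E₀ = V₀·N(d₁) − D·e^(−rT)·N(d₂)
   = 393.5629·0.976042 − 322.9208·0.984888·0.969071 = 75.930001
B₀ = V₀ − E₀ = 393.5629 − 75.930001 = 317.632899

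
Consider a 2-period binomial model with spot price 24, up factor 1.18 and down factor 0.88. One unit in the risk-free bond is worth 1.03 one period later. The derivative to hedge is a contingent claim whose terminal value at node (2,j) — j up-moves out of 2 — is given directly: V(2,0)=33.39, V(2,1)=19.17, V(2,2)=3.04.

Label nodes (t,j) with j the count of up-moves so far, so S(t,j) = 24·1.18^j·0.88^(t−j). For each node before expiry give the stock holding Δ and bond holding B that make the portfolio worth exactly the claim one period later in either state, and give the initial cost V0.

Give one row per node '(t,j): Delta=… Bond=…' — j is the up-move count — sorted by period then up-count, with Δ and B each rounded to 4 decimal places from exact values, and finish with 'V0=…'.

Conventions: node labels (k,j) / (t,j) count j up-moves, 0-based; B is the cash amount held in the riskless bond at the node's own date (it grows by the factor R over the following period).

Since d<R<u, set p* = (R−d)/(u−d) = 0.5000; price each node as the discounted p*-expectation of its children.
Payoffs at expiry: V(2,0)=33.3900, V(2,1)=19.1700, V(2,2)=3.0400
Node (1,0) S=21.1200: V=(p*·19.1700+(1−p*)·33.3900)/1.03=25.5146; Δ=(19.1700−33.3900)/(24.9216−18.5856)=-2.2443; B=V−Δ·S=72.9146
Node (1,1) S=28.3200: V=(p*·3.0400+(1−p*)·19.1700)/1.03=10.7816; Δ=(3.0400−19.1700)/(33.4176−24.9216)=-1.8985; B=V−Δ·S=64.5482
Node (0,0) S=24.0000: V=(p*·10.7816+(1−p*)·25.5146)/1.03=17.6195; Δ=(10.7816−25.5146)/(28.3200−21.1200)=-2.0463; B=V−Δ·S=66.7295
As a check, the time-0 holding Δ(0,0)·S0 + B(0,0) comes to 17.6195 — exactly V0.

(0,0): Delta=-2.0463 Bond=66.7295
(1,0): Delta=-2.2443 Bond=72.9146
(1,1): Delta=-1.8985 Bond=64.5482
V0=17.6195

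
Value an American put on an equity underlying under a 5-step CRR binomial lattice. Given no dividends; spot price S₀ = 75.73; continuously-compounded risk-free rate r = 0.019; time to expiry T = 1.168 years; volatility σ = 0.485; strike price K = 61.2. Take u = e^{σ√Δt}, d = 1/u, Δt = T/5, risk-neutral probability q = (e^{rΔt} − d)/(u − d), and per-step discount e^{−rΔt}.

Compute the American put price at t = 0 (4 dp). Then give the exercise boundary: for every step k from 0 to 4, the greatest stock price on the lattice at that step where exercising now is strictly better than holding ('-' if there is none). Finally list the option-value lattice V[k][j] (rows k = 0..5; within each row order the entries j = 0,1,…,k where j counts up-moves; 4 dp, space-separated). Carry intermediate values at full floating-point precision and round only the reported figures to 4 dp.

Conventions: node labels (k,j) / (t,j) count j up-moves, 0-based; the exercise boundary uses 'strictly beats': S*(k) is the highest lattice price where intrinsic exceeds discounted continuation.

price = 7.1639
boundary = - - - 37.4850 47.3872
tree:
7.1639
11.0220 2.5393
16.4929 4.4727 0.2113
23.7150 7.8665 0.3867 0.0000
31.5480 13.8128 0.7076 0.0000 0.0000
37.7442 23.7150 1.2948 0.0000 0.0000 0.0000

params: Δt=0.23360 u=1.26416 d=0.79104 q=0.45107 e^(-rΔt)=0.99557
t_5 payoffs: 37.7442 23.7150 1.2948 0.0000 0.0000 0.0000
t_4: node(4,0) S=29.6520 payoff=31.5480 vs cont=31.2770 → 31.5480 [stop]  node(4,1) S=47.3872 payoff=13.8128 vs cont=13.5418 → 13.8128 [stop]  node(4,2) S=75.7300 payoff=0.0000 vs cont=0.7076 → 0.7076 [wait]  node(4,3) S=121.0249 payoff=0.0000 vs cont=0.0000 → 0.0000 [wait]  node(4,4) S=193.4112 payoff=0.0000 vs cont=0.0000 → 0.0000 [wait]  ⇒ S*(4)=47.3872
t_3: node(3,0) S=37.4850 payoff=23.7150 vs cont=23.4440 → 23.7150 [stop]  node(3,1) S=59.9052 payoff=1.2948 vs cont=7.8665 → 7.8665 [wait]  node(3,2) S=95.7351 payoff=0.0000 vs cont=0.3867 → 0.3867 [wait]  node(3,3) S=152.9954 payoff=0.0000 vs cont=0.0000 → 0.0000 [wait]  ⇒ S*(3)=37.4850
t_2: node(2,0) S=47.3872 payoff=13.8128 vs cont=16.4929 → 16.4929 [wait]  node(2,1) S=75.7300 payoff=0.0000 vs cont=4.4727 → 4.4727 [wait]  node(2,2) S=121.0249 payoff=0.0000 vs cont=0.2113 → 0.2113 [wait]  ⇒ S*(2)=-
t_1: node(1,0) S=59.9052 payoff=1.2948 vs cont=11.0220 → 11.0220 [wait]  node(1,1) S=95.7351 payoff=0.0000 vs cont=2.5393 → 2.5393 [wait]  ⇒ S*(1)=-
t_0: node(0,0) S=75.7300 payoff=0.0000 vs cont=7.1639 → 7.1639 [wait]  ⇒ S*(0)=-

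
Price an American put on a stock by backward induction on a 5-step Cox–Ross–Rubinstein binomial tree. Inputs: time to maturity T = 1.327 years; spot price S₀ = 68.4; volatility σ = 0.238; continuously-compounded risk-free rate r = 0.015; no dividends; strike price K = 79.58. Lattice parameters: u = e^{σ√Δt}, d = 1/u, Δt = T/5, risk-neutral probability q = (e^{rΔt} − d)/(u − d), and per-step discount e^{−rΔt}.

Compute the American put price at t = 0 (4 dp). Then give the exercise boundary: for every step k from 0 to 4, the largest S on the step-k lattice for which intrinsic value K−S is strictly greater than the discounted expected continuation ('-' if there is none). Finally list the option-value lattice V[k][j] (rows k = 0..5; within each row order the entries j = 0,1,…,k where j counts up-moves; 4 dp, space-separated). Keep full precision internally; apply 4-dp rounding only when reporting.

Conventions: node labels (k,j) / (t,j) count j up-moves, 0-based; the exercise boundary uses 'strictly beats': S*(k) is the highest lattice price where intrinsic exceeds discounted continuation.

price = 14.0104
boundary = - - 53.5252 60.5072 68.4000
tree:
14.0104
19.5465 8.2614
26.0548 12.8130 3.5080
32.2312 19.0728 6.2875 0.5926
37.6949 26.0548 11.1800 1.1567 0.0000
42.5281 32.2312 19.0728 2.2576 0.0000 0.0000

params: Δt=0.26540 u=1.13044 d=0.88461 q=0.48561 e^(-rΔt)=0.99603
t_5 payoffs: 42.5281 32.2312 19.0728 2.2576 0.0000 0.0000
t_4: node(4,0) S=41.8851 payoff=37.6949 vs cont=37.3787 → 37.6949 [stop]  node(4,1) S=53.5252 payoff=26.0548 vs cont=25.7387 → 26.0548 [stop]  node(4,2) S=68.4000 payoff=11.1800 vs cont=10.8638 → 11.1800 [stop]  node(4,3) S=87.4086 payoff=0.0000 vs cont=1.1567 → 1.1567 [wait]  node(4,4) S=111.6998 payoff=0.0000 vs cont=0.0000 → 0.0000 [wait]  ⇒ S*(4)=68.4000
t_3: node(3,0) S=47.3488 payoff=32.2312 vs cont=31.9150 → 32.2312 [stop]  node(3,1) S=60.5072 payoff=19.0728 vs cont=18.7566 → 19.0728 [stop]  node(3,2) S=77.3224 payoff=2.2576 vs cont=6.2875 → 6.2875 [wait]  node(3,3) S=98.8105 payoff=0.0000 vs cont=0.5926 → 0.5926 [wait]  ⇒ S*(3)=60.5072
t_2: node(2,0) S=53.5252 payoff=26.0548 vs cont=25.7387 → 26.0548 [stop]  node(2,1) S=68.4000 payoff=11.1800 vs cont=12.8130 → 12.8130 [wait]  node(2,2) S=87.4086 payoff=0.0000 vs cont=3.5080 → 3.5080 [wait]  ⇒ S*(2)=53.5252
t_1: node(1,0) S=60.5072 payoff=19.0728 vs cont=19.5465 → 19.5465 [wait]  node(1,1) S=77.3224 payoff=2.2576 vs cont=8.2614 → 8.2614 [wait]  ⇒ S*(1)=-
t_0: node(0,0) S=68.4000 payoff=11.1800 vs cont=14.0104 → 14.0104 [wait]  ⇒ S*(0)=-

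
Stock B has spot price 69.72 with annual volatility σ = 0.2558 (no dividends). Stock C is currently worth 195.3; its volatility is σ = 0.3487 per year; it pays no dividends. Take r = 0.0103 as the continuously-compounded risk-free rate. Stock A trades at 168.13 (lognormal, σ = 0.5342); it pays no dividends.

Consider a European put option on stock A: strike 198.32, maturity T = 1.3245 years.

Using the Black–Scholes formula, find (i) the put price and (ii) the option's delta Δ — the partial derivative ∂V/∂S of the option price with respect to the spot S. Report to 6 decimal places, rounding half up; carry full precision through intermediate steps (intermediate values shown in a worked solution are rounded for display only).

σ√T = 0.5342·√1.3245 = 0.614794
d₁ = (ln(S/K) + (r+σ²/2)T) / (σ√T) = (ln(168.13/198.32) + (0.0103+0.5342²/2)·1.3245) / 0.614794 = (-0.165144 + 0.202628) / 0.614794 = 0.060970
d₂ = d₁ − σ√T = 0.060970 − 0.614794 = -0.553824
e^{−rT} = 0.986450
N(−d₁) = 0.475692,  N(−d₂) = 0.710150
Put price V = K·e^{−rT}·N(−d₂) − S·N(−d₁) = 138.928741 − 79.978022 = 58.950719
Δ = −N(−d₁) = -0.475692

price = 58.950719
Δ = -0.475692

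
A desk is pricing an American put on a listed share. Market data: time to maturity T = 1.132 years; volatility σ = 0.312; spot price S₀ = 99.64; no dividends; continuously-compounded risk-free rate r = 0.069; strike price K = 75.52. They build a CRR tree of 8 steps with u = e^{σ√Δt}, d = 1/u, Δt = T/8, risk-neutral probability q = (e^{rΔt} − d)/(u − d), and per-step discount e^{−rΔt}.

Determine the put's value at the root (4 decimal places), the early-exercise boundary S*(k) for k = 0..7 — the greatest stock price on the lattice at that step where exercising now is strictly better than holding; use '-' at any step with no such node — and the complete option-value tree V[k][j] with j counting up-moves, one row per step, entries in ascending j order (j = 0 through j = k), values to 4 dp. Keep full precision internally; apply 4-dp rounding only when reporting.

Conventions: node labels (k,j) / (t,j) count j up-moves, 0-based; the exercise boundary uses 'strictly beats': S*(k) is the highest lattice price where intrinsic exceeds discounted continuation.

price = 2.0545
boundary = - - - - - 55.4092 62.3093 55.4092
tree:
2.0545
3.4439 0.7716
5.6377 1.4220 0.1675
8.9638 2.5806 0.3468 0.0000
13.7407 4.5896 0.7182 0.0000 0.0000
20.1108 7.9420 1.4873 0.0000 0.0000 0.0000
26.2467 13.2107 3.0802 0.0000 0.0000 0.0000 0.0000
31.7031 20.1108 6.3790 0.0000 0.0000 0.0000 0.0000 0.0000
36.5553 26.2467 13.2107 0.0000 0.0000 0.0000 0.0000 0.0000 0.0000

Δt=0.14150  u=1.12453  d=0.88926  q=0.51240  discount=0.99028
step 8 (expiry): payoffs max(K−S,0) = 36.5553 26.2467 13.2107 0.0000 0.0000 0.0000 0.0000 0.0000 0.0000
step 7: (k=7,j=0): S=43.8169, K−S=31.7031, hold=30.9693 ⇒ V=31.7031 exercise | (k=7,j=1): S=55.4092, K−S=20.1108, hold=19.3770 ⇒ V=20.1108 exercise | (k=7,j=2): S=70.0685, K−S=5.4515, hold=6.3790 ⇒ V=6.3790 continue | (k=7,j=3): S=88.6061, K−S=0.0000, hold=0.0000 ⇒ V=0.0000 continue | (k=7,j=4): S=112.0480, K−S=0.0000, hold=0.0000 ⇒ V=0.0000 continue | (k=7,j=5): S=141.6918, K−S=0.0000, hold=0.0000 ⇒ V=0.0000 continue | (k=7,j=6): S=179.1782, K−S=0.0000, hold=0.0000 ⇒ V=0.0000 continue | (k=7,j=7): S=226.5822, K−S=0.0000, hold=0.0000 ⇒ V=0.0000 continue  boundary S*=55.4092
step 6: (k=6,j=0): S=49.2733, K−S=26.2467, hold=25.5129 ⇒ V=26.2467 exercise | (k=6,j=1): S=62.3093, K−S=13.2107, hold=12.9476 ⇒ V=13.2107 exercise | (k=6,j=2): S=78.7940, K−S=0.0000, hold=3.0802 ⇒ V=3.0802 continue | (k=6,j=3): S=99.6400, K−S=0.0000, hold=0.0000 ⇒ V=0.0000 continue | (k=6,j=4): S=126.0011, K−S=0.0000, hold=0.0000 ⇒ V=0.0000 continue | (k=6,j=5): S=159.3364, K−S=0.0000, hold=0.0000 ⇒ V=0.0000 continue | (k=6,j=6): S=201.4909, K−S=0.0000, hold=0.0000 ⇒ V=0.0000 continue  boundary S*=62.3093
step 5: (k=5,j=0): S=55.4092, K−S=20.1108, hold=19.3770 ⇒ V=20.1108 exercise | (k=5,j=1): S=70.0685, K−S=5.4515, hold=7.9420 ⇒ V=7.9420 continue | (k=5,j=2): S=88.6061, K−S=0.0000, hold=1.4873 ⇒ V=1.4873 continue | (k=5,j=3): S=112.0480, K−S=0.0000, hold=0.0000 ⇒ V=0.0000 continue | (k=5,j=4): S=141.6918, K−S=0.0000, hold=0.0000 ⇒ V=0.0000 continue | (k=5,j=5): S=179.1782, K−S=0.0000, hold=0.0000 ⇒ V=0.0000 continue  boundary S*=55.4092
step 4: (k=4,j=0): S=62.3093, K−S=13.2107, hold=13.7407 ⇒ V=13.7407 continue | (k=4,j=1): S=78.7940, K−S=0.0000, hold=4.5896 ⇒ V=4.5896 continue | (k=4,j=2): S=99.6400, K−S=0.0000, hold=0.7182 ⇒ V=0.7182 continue | (k=4,j=3): S=126.0011, K−S=0.0000, hold=0.0000 ⇒ V=0.0000 continue | (k=4,j=4): S=159.3364, K−S=0.0000, hold=0.0000 ⇒ V=0.0000 continue  boundary S*=-
step 3: (k=3,j=0): S=70.0685, K−S=5.4515, hold=8.9638 ⇒ V=8.9638 continue | (k=3,j=1): S=88.6061, K−S=0.0000, hold=2.5806 ⇒ V=2.5806 continue | (k=3,j=2): S=112.0480, K−S=0.0000, hold=0.3468 ⇒ V=0.3468 continue | (k=3,j=3): S=141.6918, K−S=0.0000, hold=0.0000 ⇒ V=0.0000 continue  boundary S*=-
step 2: (k=2,j=0): S=78.7940, K−S=0.0000, hold=5.6377 ⇒ V=5.6377 continue | (k=2,j=1): S=99.6400, K−S=0.0000, hold=1.4220 ⇒ V=1.4220 continue | (k=2,j=2): S=126.0011, K−S=0.0000, hold=0.1675 ⇒ V=0.1675 continue  boundary S*=-
step 1: (k=1,j=0): S=88.6061, K−S=0.0000, hold=3.4439 ⇒ V=3.4439 continue | (k=1,j=1): S=112.0480, K−S=0.0000, hold=0.7716 ⇒ V=0.7716 continue  boundary S*=-
step 0: (k=0,j=0): S=99.6400, K−S=0.0000, hold=2.0545 ⇒ V=2.0545 continue  boundary S*=-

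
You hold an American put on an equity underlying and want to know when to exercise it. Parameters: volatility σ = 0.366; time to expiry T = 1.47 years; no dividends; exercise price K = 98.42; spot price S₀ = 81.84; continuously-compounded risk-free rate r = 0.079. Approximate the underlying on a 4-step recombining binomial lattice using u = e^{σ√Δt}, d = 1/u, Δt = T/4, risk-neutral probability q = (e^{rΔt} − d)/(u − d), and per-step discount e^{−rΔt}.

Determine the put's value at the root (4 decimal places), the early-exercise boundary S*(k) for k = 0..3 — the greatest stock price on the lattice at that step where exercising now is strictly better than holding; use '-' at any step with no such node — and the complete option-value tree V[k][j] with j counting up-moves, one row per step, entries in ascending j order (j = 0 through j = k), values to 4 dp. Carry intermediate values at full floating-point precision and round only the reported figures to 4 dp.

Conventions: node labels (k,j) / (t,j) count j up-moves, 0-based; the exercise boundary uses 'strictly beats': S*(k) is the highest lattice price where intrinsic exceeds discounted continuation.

Δt=0.36750  u=1.24842  d=0.80101  q=0.51060  discount=0.97138
step 4 (expiry): payoffs max(K−S,0) = 64.7279 45.9094 16.5800 0.0000 0.0000
step 3: (k=3,j=0): S=42.0618, K−S=56.3582, hold=53.5419 ⇒ V=56.3582 exercise | (k=3,j=1): S=65.5551, K−S=32.8649, hold=30.0486 ⇒ V=32.8649 exercise | (k=3,j=2): S=102.1704, K−S=0.0000, hold=7.8821 ⇒ V=7.8821 continue | (k=3,j=3): S=159.2369, K−S=0.0000, hold=0.0000 ⇒ V=0.0000 continue  boundary S*=65.5551
step 2: (k=2,j=0): S=52.5106, K−S=45.9094, hold=43.0931 ⇒ V=45.9094 exercise | (k=2,j=1): S=81.8400, K−S=16.5800, hold=19.5333 ⇒ V=19.5333 continue | (k=2,j=2): S=127.5512, K−S=0.0000, hold=3.7471 ⇒ V=3.7471 continue  boundary S*=52.5106
step 1: (k=1,j=0): S=65.5551, K−S=32.8649, hold=31.5134 ⇒ V=32.8649 exercise | (k=1,j=1): S=102.1704, K−S=0.0000, hold=11.1446 ⇒ V=11.1446 continue  boundary S*=65.5551
step 0: (k=0,j=0): S=81.8400, K−S=16.5800, hold=21.1514 ⇒ V=21.1514 continue  boundary S*=-

price = 21.1514
boundary = - 65.5551 52.5106 65.5551
tree:
21.1514
32.8649 11.1446
45.9094 19.5333 3.7471
56.3582 32.8649 7.8821 0.0000
64.7279 45.9094 16.5800 0.0000 0.0000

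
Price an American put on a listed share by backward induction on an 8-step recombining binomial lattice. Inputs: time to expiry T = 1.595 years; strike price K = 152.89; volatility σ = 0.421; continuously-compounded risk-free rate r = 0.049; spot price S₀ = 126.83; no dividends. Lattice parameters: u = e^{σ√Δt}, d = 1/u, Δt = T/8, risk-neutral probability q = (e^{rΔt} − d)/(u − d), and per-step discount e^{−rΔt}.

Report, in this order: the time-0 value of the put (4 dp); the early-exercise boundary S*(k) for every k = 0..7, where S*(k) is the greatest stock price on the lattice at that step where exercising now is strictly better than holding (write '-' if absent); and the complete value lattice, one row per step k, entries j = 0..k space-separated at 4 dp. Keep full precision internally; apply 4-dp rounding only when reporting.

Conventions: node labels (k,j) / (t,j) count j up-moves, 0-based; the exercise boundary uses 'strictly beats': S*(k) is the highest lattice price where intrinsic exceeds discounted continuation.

Δt=0.19937, u=1.20681, d=0.82863, q=0.47910, disc=e^(-rΔt)=0.99028
k=8 terminal: V=max(K-S,0) → 124.6994 111.8334 93.0953 65.8052 26.0600 0.0000 0.0000 0.0000 0.0000
k=7: j=0 S=34.0207 intr=118.8693 cont=117.3829 V=118.8693[EX]; j=1 S=49.5477 intr=103.3423 cont=101.8560 V=103.3423[EX]; j=2 S=72.1610 intr=80.7290 cont=79.2426 V=80.7290[EX]; j=3 S=105.0950 intr=47.7950 cont=46.3086 V=47.7950[EX]; j=4 S=153.0600 intr=0.0000 cont=13.4427 V=13.4427[hold]; j=5 S=222.9160 intr=0.0000 cont=0.0000 V=0.0000[hold]; j=6 S=324.6541 intr=0.0000 cont=0.0000 V=0.0000[hold]; j=7 S=472.8249 intr=0.0000 cont=0.0000 V=0.0000[hold]  S*(7)=105.0950
k=6: j=0 S=41.0566 intr=111.8334 cont=110.3470 V=111.8334[EX]; j=1 S=59.7947 intr=93.0953 cont=91.6089 V=93.0953[EX]; j=2 S=87.0848 intr=65.8052 cont=64.3188 V=65.8052[EX]; j=3 S=126.8300 intr=26.0600 cont=31.0321 V=31.0321[hold]; j=4 S=184.7147 intr=0.0000 cont=6.9342 V=6.9342[hold]; j=5 S=269.0178 intr=0.0000 cont=0.0000 V=0.0000[hold]; j=6 S=391.7965 intr=0.0000 cont=0.0000 V=0.0000[hold]  S*(6)=87.0848
k=5: j=0 S=49.5477 intr=103.3423 cont=101.8560 V=103.3423[EX]; j=1 S=72.1610 intr=80.7290 cont=79.2426 V=80.7290[EX]; j=2 S=105.0950 intr=47.7950 cont=48.6676 V=48.6676[hold]; j=3 S=153.0600 intr=0.0000 cont=19.2973 V=19.2973[hold]; j=4 S=222.9160 intr=0.0000 cont=3.5769 V=3.5769[hold]; j=5 S=324.6541 intr=0.0000 cont=0.0000 V=0.0000[hold]  S*(5)=72.1610
k=4: j=0 S=59.7947 intr=93.0953 cont=91.6089 V=93.0953[EX]; j=1 S=87.0848 intr=65.8052 cont=64.7328 V=65.8052[EX]; j=2 S=126.8300 intr=26.0600 cont=34.2599 V=34.2599[hold]; j=3 S=184.7147 intr=0.0000 cont=11.6512 V=11.6512[hold]; j=4 S=269.0178 intr=0.0000 cont=1.8451 V=1.8451[hold]  S*(4)=87.0848
k=3: j=0 S=72.1610 intr=80.7290 cont=79.2426 V=80.7290[EX]; j=1 S=105.0950 intr=47.7950 cont=50.1990 V=50.1990[hold]; j=2 S=153.0600 intr=0.0000 cont=23.2003 V=23.2003[hold]; j=3 S=222.9160 intr=0.0000 cont=6.8855 V=6.8855[hold]  S*(3)=72.1610
k=2: j=0 S=87.0848 intr=65.8052 cont=65.4594 V=65.8052[EX]; j=1 S=126.8300 intr=26.0600 cont=36.9016 V=36.9016[hold]; j=2 S=184.7147 intr=0.0000 cont=15.2343 V=15.2343[hold]  S*(2)=87.0848
k=1: j=0 S=105.0950 intr=47.7950 cont=51.4523 V=51.4523[hold]; j=1 S=153.0600 intr=0.0000 cont=26.2629 V=26.2629[hold]  S*(1)=-
k=0: j=0 S=126.8300 intr=26.0600 cont=39.0012 V=39.0012[hold]  S*(0)=-

price = 39.0012
boundary = - - 87.0848 72.1610 87.0848 72.1610 87.0848 105.0950
tree:
39.0012
51.4523 26.2629
65.8052 36.9016 15.2343
80.7290 50.1990 23.2003 6.8855
93.0953 65.8052 34.2599 11.6512 1.8451
103.3423 80.7290 48.6676 19.2973 3.5769 0.0000
111.8334 93.0953 65.8052 31.0321 6.9342 0.0000 0.0000
118.8693 103.3423 80.7290 47.7950 13.4427 0.0000 0.0000 0.0000
124.6994 111.8334 93.0953 65.8052 26.0600 0.0000 0.0000 0.0000 0.0000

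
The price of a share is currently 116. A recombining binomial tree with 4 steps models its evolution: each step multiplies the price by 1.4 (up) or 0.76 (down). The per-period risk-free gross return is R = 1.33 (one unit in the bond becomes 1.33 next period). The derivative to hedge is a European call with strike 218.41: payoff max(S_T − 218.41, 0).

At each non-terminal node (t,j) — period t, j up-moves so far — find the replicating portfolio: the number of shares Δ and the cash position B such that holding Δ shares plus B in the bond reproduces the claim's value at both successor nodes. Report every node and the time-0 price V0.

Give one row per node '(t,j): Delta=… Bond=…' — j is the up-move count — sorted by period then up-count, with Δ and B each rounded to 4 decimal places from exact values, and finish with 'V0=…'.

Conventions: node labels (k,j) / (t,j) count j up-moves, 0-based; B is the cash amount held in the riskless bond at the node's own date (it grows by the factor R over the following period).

(0,0): Delta=0.8590 Bond=-51.6331
(1,0): Delta=0.1868 Bond=-9.4093
(1,1): Delta=0.9038 Bond=-75.9500
(2,0): Delta=0.0000 Bond=0.0000
(2,1): Delta=0.1992 Bond=-14.0512
(2,2): Delta=0.9508 Bond=-111.6930
(3,0): Delta=0.0000 Bond=0.0000
(3,1): Delta=0.0000 Bond=0.0000
(3,2): Delta=0.2125 Bond=-20.9831
(3,3): Delta=1.0000 Bond=-164.2180
V0=48.0103

Arbitrage-free pricing uses the up-move probability p* = (R−d)/(u−d) = 0.8906, discounting each step at R = 1.33.
At maturity the claim pays: V(4,0)=0.0000, V(4,1)=0.0000, V(4,2)=0.0000, V(4,3)=23.5010, V(4,4)=227.2156
Node (3,0) S=50.9212: V=(p*·0.0000+(1−p*)·0.0000)/1.33=0.0000; Δ=(0.0000−0.0000)/(71.2897−38.7001)=0.0000; B=V−Δ·S=0.0000
Node (3,1) S=93.8022: V=(p*·0.0000+(1−p*)·0.0000)/1.33=0.0000; Δ=(0.0000−0.0000)/(131.3231−71.2897)=0.0000; B=V−Δ·S=0.0000
Node (3,2) S=172.7936: V=(p*·23.5010+(1−p*)·0.0000)/1.33=15.7373; Δ=(23.5010−0.0000)/(241.9110−131.3231)=0.2125; B=V−Δ·S=-20.9831
Node (3,3) S=318.3040: V=(p*·227.2156+(1−p*)·23.5010)/1.33=154.0860; Δ=(227.2156−23.5010)/(445.6256−241.9110)=1.0000; B=V−Δ·S=-164.2180
Node (2,0) S=67.0016: V=(p*·0.0000+(1−p*)·0.0000)/1.33=0.0000; Δ=(0.0000−0.0000)/(93.8022−50.9212)=0.0000; B=V−Δ·S=0.0000
Node (2,1) S=123.4240: V=(p*·15.7373+(1−p*)·0.0000)/1.33=10.5384; Δ=(15.7373−0.0000)/(172.7936−93.8022)=0.1992; B=V−Δ·S=-14.0512
Node (2,2) S=227.3600: V=(p*·154.0860+(1−p*)·15.7373)/1.33=104.4767; Δ=(154.0860−15.7373)/(318.3040−172.7936)=0.9508; B=V−Δ·S=-111.6930
Node (1,0) S=88.1600: V=(p*·10.5384+(1−p*)·0.0000)/1.33=7.0569; Δ=(10.5384−0.0000)/(123.4240−67.0016)=0.1868; B=V−Δ·S=-9.4093
Node (1,1) S=162.4000: V=(p*·104.4767+(1−p*)·10.5384)/1.33=70.8287; Δ=(104.4767−10.5384)/(227.3600−123.4240)=0.9038; B=V−Δ·S=-75.9500
Node (0,0) S=116.0000: V=(p*·70.8287+(1−p*)·7.0569)/1.33=48.0103; Δ=(70.8287−7.0569)/(162.4000−88.1600)=0.8590; B=V−Δ·S=-51.6331
Check: Δ(0,0)·S0 + B(0,0) = 48.0103 = V0.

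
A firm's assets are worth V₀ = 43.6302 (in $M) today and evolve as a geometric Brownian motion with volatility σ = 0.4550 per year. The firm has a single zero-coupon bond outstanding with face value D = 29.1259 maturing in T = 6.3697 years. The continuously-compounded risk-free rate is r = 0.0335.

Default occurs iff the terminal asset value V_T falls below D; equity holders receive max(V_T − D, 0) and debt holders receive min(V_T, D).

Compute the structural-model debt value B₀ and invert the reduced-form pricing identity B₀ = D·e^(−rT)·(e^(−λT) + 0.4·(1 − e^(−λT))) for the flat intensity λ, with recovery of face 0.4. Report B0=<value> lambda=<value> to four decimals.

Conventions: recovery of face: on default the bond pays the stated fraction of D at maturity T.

B0=17.2294 lambda=0.0928

Equity is a call on the firm's assets struck at D = 29.1259:
d₁ = [ln(V₀/D) + (r + σ²/2)T] / (σ√T)
   = [ln(43.6302/29.1259) + (0.0335 + 0.5·0.4550²)·6.3697] / (0.4550·√6.3697)
   = [0.404122 + 0.872729] / 1.148341 = 1.111909
d₂ = d₁ − σ√T = 1.111909 − 1.148341 = -0.036432
N(d₁) = 0.866911,  N(d₂) = 0.485469,  e^(−rT) = 0.807845
E₀ = V₀·N(d₁) − D·e^(−rT)·N(d₂)
   = 43.6302·0.866911 − 29.1259·0.807845·0.485469 = 26.400813
B₀ = V₀ − E₀ = 43.6302 − 26.400813 = 17.229387
e^(−λT) = (B₀·e^(rT)/D − 0.4)/(1 − 0.4) = (17.2294·1.237861/29.1259 − 0.4)/0.6 = 0.55375935
λ = −ln(0.55375935)/6.3697 = 0.092787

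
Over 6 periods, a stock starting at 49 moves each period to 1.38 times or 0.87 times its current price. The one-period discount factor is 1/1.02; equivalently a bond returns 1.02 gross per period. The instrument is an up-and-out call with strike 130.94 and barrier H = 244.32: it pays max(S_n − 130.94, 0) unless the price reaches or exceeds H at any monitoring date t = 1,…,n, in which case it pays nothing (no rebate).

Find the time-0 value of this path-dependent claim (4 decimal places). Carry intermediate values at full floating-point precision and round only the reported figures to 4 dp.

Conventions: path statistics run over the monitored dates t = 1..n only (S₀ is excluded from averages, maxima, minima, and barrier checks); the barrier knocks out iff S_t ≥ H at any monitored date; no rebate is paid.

price = 0.7457

Set p* = 0.2941 (from d < R < u); the path-dependent value is the discounted p*-expectation over all price paths.
Enumerate all 2^6 = 64 price paths (U = up ×1.38, D = down ×0.87); each path with k up-moves has probability p*^k·(1−p*)^(6−k).
DDDDDD: M=42.6300, payoff=0.0000, prob=0.123707
UDDDDD: M=67.6200, payoff=0.0000, prob=0.051545
DUDDDD: M=58.8294, payoff=0.0000, prob=0.051545
UUDDDD: M=93.3156, payoff=0.0000, prob=0.021477
DDUDDD: M=51.1816, payoff=0.0000, prob=0.051545
UDUDDD: M=81.1846, payoff=0.0000, prob=0.021477
DUUDDD: M=81.1846, payoff=0.0000, prob=0.021477
UUUDDD: M=128.7755, payoff=0.0000, prob=0.008949
DDDUDD: M=44.5280, payoff=0.0000, prob=0.051545
UDDUDD: M=70.6306, payoff=0.0000, prob=0.021477
DUDUDD: M=70.6306, payoff=0.0000, prob=0.021477
UUDUDD: M=112.0347, payoff=0.0000, prob=0.008949
DDUUDD: M=70.6306, payoff=0.0000, prob=0.021477
UDUUDD: M=112.0347, payoff=0.0000, prob=0.008949
DUUUDD: M=112.0347, payoff=0.0000, prob=0.008949
UUUUDD: M=177.7102, payoff=3.5689, prob=0.003729
DDDDUD: M=42.6300, payoff=0.0000, prob=0.051545
UDDDUD: M=67.6200, payoff=0.0000, prob=0.021477
DUDDUD: M=61.4486, payoff=0.0000, prob=0.021477
UUDDUD: M=97.4702, payoff=0.0000, prob=0.008949
DDUDUD: M=61.4486, payoff=0.0000, prob=0.021477
UDUDUD: M=97.4702, payoff=0.0000, prob=0.008949
DUUDUD: M=97.4702, payoff=0.0000, prob=0.008949
UUUDUD: M=154.6079, payoff=3.5689, prob=0.003729
DDDUUD: M=61.4486, payoff=0.0000, prob=0.021477
UDDUUD: M=97.4702, payoff=0.0000, prob=0.008949
DUDUUD: M=97.4702, payoff=0.0000, prob=0.008949
UUDUUD: M=154.6079, payoff=3.5689, prob=0.003729
DDUUUD: M=97.4702, payoff=0.0000, prob=0.008949
UDUUUD: M=154.6079, payoff=3.5689, prob=0.003729
DUUUUD: M=154.6079, payoff=3.5689, prob=0.003729
UUUUUD: M=245.2401, payoff=0.0000, prob=0.001554
DDDDDU: M=42.6300, payoff=0.0000, prob=0.051545
UDDDDU: M=67.6200, payoff=0.0000, prob=0.021477
DUDDDU: M=58.8294, payoff=0.0000, prob=0.021477
UUDDDU: M=93.3156, payoff=0.0000, prob=0.008949
DDUDDU: M=53.4603, payoff=0.0000, prob=0.021477
UDUDDU: M=84.7991, payoff=0.0000, prob=0.008949
DUUDDU: M=84.7991, payoff=0.0000, prob=0.008949
UUUDDU: M=134.5089, payoff=3.5689, prob=0.003729
DDDUDU: M=53.4603, payoff=0.0000, prob=0.021477
UDDUDU: M=84.7991, payoff=0.0000, prob=0.008949
DUDUDU: M=84.7991, payoff=0.0000, prob=0.008949
UUDUDU: M=134.5089, payoff=3.5689, prob=0.003729
DDUUDU: M=84.7991, payoff=0.0000, prob=0.008949
UDUUDU: M=134.5089, payoff=3.5689, prob=0.003729
DUUUDU: M=134.5089, payoff=3.5689, prob=0.003729
UUUUDU: M=213.3589, payoff=82.4189, prob=0.001554
DDDDUU: M=53.4603, payoff=0.0000, prob=0.021477
UDDDUU: M=84.7991, payoff=0.0000, prob=0.008949
DUDDUU: M=84.7991, payoff=0.0000, prob=0.008949
UUDDUU: M=134.5089, payoff=3.5689, prob=0.003729
DDUDUU: M=84.7991, payoff=0.0000, prob=0.008949
UDUDUU: M=134.5089, payoff=3.5689, prob=0.003729
DUUDUU: M=134.5089, payoff=3.5689, prob=0.003729
UUUDUU: M=213.3589, payoff=82.4189, prob=0.001554
DDDUUU: M=84.7991, payoff=0.0000, prob=0.008949
UDDUUU: M=134.5089, payoff=3.5689, prob=0.003729
DUDUUU: M=134.5089, payoff=3.5689, prob=0.003729
UUDUUU: M=213.3589, payoff=82.4189, prob=0.001554
DDUUUU: M=134.5089, payoff=3.5689, prob=0.003729
UDUUUU: M=213.3589, payoff=82.4189, prob=0.001554
DUUUUU: M=213.3589, payoff=82.4189, prob=0.001554
UUUUUU: M=338.4314, payoff=0.0000, prob=0.000647
Price = Σ prob·payoff / R^6 = 0.839833 / 1.126162 = 0.7457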